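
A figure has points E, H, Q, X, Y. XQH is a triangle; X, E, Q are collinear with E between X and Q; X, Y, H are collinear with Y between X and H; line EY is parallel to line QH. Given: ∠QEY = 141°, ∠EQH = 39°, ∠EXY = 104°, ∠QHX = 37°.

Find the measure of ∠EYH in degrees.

∠EYH = 143°

1. ∠XEY = 39°  [linear pair at E on XQ]
2. ∠EYX = 37°  [△XEY]
3. ∠EYH = 143°  [linear pair at Y on XH]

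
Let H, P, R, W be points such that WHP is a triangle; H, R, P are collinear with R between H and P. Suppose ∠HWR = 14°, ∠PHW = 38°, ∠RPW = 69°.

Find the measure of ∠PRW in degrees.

∠PRW = 52°

1. ∠RHW = 38°  [R on ray HP]
2. ∠HRW = 128°  [△WHR]
3. ∠PRW = 52°  [linear pair at R on HP]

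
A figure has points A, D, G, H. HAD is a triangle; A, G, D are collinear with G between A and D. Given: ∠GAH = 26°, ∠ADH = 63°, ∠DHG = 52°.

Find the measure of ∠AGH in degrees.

∠AGH = 115°

1. ∠GDH = 63°  [G on ray DA]
2. ∠DGH = 65°  [△HGD]
3. ∠AGH = 115°  [linear pair at G on AD]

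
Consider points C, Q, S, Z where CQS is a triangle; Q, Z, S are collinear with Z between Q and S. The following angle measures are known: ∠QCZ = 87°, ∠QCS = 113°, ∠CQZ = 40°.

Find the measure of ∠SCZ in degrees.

∠SCZ = 26°

1. ∠CZQ = 53°  [△CQZ]
2. ∠CQS = 40°  [Z on ray QS]
3. ∠CZS = 127°  [linear pair at Z on QS]
4. ∠CSQ = 27°  [△CQS]
5. ∠CSZ = 27°  [Z on ray SQ]
6. ∠SCZ = 26°  [△CZS]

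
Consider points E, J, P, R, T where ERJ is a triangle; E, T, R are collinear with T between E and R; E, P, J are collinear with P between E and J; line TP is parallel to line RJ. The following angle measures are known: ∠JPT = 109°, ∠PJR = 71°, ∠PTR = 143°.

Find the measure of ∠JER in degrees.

1. ∠EPT = 71°  [linear pair at P on EJ]
2. ∠ETP = 37°  [linear pair at T on ER]
3. ∠PET = 72°  [△ETP]
4. ∠JER = 72°  [T on ER, P on EJ]

∠JER = 72°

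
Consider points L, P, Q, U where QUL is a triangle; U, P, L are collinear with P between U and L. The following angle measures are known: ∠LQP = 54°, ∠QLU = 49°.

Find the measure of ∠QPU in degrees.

1. ∠PLQ = 49°  [P on ray LU]
2. ∠LPQ = 77°  [△QPL]
3. ∠QPU = 103°  [linear pair at P on UL]

∠QPU = 103°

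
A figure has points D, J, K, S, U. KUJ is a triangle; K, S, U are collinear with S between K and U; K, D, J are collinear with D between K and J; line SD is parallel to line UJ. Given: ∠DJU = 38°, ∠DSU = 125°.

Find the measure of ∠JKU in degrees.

1. ∠KJU = 38°  [D on ray JK]
2. ∠DSK = 55°  [linear pair at S on KU]
3. ∠KDS = 38°  [SD∥UJ, corresponding at D]
4. ∠DKS = 87°  [△KSD]
5. ∠JKU = 87°  [S on KU, D on KJ]

∠JKU = 87°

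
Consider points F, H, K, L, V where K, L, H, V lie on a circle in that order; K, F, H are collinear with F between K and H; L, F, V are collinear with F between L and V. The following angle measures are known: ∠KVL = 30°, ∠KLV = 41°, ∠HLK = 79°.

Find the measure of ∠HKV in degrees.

∠HKV = 38°

1. ∠KHV = 41°  [same arc KV]
2. ∠HVK = 101°  [cyclic KLHV, opposite ∠L+∠V]
3. ∠HKV = 38°  [△KHV]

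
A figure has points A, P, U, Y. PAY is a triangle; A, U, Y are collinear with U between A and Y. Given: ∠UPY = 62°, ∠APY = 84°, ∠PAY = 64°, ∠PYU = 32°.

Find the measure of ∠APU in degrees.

1. ∠PUY = 86°  [△PUY]
2. ∠PAU = 64°  [U on ray AY]
3. ∠AUP = 94°  [linear pair at U on AY]
4. ∠APU = 22°  [△PAU]

∠APU = 22°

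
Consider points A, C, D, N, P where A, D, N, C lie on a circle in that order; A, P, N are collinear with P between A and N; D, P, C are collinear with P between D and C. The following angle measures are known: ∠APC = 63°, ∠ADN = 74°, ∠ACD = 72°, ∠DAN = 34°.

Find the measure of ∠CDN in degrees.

∠CDN = 45°

1. ∠DPN = 63°  [vertical angles at P]
2. ∠AND = 72°  [△ADN]
3. ∠CDN = 45°  [△DPN]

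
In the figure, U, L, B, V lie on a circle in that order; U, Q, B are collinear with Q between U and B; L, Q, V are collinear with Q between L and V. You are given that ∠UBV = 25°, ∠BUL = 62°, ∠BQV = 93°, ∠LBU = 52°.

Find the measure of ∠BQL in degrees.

1. ∠ULV = 25°  [same arc UV]
2. ∠LQU = 93°  [△UQL]
3. ∠BQL = 87°  [linear pair at Q on UB]

∠BQL = 87°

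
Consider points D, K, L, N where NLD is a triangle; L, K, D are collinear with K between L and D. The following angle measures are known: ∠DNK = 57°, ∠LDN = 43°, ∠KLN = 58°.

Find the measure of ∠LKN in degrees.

1. ∠KDN = 43°  [K on ray DL]
2. ∠DKN = 80°  [△NKD]
3. ∠LKN = 100°  [linear pair at K on LD]

∠LKN = 100°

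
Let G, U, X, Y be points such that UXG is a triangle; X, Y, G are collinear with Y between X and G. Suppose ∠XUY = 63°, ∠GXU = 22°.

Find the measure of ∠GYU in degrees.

1. ∠UXY = 22°  [Y on ray XG]
2. ∠UYX = 95°  [△UXY]
3. ∠GYU = 85°  [linear pair at Y on XG]

∠GYU = 85°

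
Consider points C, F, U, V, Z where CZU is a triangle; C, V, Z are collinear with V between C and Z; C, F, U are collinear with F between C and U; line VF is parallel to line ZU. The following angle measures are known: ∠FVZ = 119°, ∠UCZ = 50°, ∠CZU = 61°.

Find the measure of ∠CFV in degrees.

∠CFV = 69°

1. ∠CVF = 61°  [linear pair at V on CZ]
2. ∠FCV = 50°  [V on CZ, F on CU]
3. ∠CFV = 69°  [△CVF]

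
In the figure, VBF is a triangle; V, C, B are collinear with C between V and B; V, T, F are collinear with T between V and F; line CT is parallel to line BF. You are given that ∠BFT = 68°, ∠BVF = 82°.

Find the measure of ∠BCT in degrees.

1. ∠BFV = 68°  [T on ray FV]
2. ∠FBV = 30°  [△VBF]
3. ∠TCV = 30°  [CT∥BF, corresponding at C]
4. ∠BCT = 150°  [linear pair at C on VB]

∠BCT = 150°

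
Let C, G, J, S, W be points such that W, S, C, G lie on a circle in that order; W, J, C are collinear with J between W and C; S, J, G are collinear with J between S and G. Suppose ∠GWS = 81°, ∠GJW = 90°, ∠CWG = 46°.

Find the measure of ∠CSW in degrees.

1. ∠GCS = 99°  [cyclic WSCG, opposite ∠W+∠C]
2. ∠CJS = 90°  [vertical angles at J]
3. ∠CSG = 46°  [same arc CG]
4. ∠CGS = 35°  [△SCG]
5. ∠SCW = 44°  [△SJC]
6. ∠CWS = 35°  [same arc SC]
7. ∠CSW = 101°  [△WSC]

∠CSW = 101°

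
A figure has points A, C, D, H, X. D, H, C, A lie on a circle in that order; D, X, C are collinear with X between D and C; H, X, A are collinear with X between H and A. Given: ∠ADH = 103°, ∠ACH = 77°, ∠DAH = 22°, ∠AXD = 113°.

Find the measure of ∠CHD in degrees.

∠CHD = 100°

1. ∠AHD = 55°  [△DHA]
2. ∠ADC = 45°  [△DXA]
3. ∠ACD = 55°  [same arc DA]
4. ∠CAD = 80°  [△DCA]
5. ∠CHD = 100°  [cyclic DHCA, opposite ∠H+∠A]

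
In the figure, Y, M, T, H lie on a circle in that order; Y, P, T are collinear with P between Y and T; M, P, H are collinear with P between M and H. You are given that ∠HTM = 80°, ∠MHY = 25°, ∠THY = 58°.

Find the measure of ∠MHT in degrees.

1. ∠MTY = 25°  [same arc YM]
2. ∠TMY = 122°  [cyclic YMTH, opposite ∠M+∠H]
3. ∠MYT = 33°  [△YMT]
4. ∠MHT = 33°  [same arc MT]

∠MHT = 33°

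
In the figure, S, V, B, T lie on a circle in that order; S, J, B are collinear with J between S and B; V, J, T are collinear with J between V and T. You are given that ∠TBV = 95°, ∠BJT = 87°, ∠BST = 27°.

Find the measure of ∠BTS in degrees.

1. ∠TSV = 85°  [cyclic SVBT, opposite ∠S+∠B]
2. ∠SJT = 93°  [linear pair at J on SB]
3. ∠STV = 60°  [△SJT]
4. ∠SVT = 35°  [△SVT]
5. ∠SBT = 35°  [same arc ST]
6. ∠BTS = 118°  [△SBT]

∠BTS = 118°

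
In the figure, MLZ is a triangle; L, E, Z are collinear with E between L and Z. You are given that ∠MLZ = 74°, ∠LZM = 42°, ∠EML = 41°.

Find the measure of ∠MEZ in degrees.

1. ∠ELM = 74°  [E on ray LZ]
2. ∠LEM = 65°  [△MLE]
3. ∠MEZ = 115°  [linear pair at E on LZ]

∠MEZ = 115°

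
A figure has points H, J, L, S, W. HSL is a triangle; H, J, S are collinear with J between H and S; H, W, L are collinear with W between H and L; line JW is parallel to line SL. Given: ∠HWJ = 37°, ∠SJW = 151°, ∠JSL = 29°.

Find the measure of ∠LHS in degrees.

1. ∠HLS = 37°  [JW∥SL, corresponding at W]
2. ∠HSL = 29°  [J on ray SH]
3. ∠LHS = 114°  [△HSL]

∠LHS = 114°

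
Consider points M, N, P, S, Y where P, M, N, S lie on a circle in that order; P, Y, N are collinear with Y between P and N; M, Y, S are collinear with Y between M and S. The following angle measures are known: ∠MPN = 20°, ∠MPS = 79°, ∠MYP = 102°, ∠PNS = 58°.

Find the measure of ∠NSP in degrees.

1. ∠MSN = 20°  [same arc MN]
2. ∠MNS = 101°  [cyclic PMNS, opposite ∠P+∠N]
3. ∠NMS = 59°  [△MNS]
4. ∠NPS = 59°  [same arc NS]
5. ∠NSP = 63°  [△PNS]

∠NSP = 63°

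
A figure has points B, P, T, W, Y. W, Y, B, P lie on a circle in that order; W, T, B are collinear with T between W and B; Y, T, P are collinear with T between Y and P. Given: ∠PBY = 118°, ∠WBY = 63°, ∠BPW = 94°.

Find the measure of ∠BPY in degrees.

∠BPY = 31°

1. ∠BYW = 86°  [cyclic WYBP, opposite ∠Y+∠P]
2. ∠BWY = 31°  [△WYB]
3. ∠BPY = 31°  [same arc YB]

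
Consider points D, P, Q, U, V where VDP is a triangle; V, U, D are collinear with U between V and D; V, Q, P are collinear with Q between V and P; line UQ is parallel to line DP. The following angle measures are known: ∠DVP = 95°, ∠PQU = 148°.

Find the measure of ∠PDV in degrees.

1. ∠QVU = 95°  [U on VD, Q on VP]
2. ∠UQV = 32°  [linear pair at Q on VP]
3. ∠QUV = 53°  [△VUQ]
4. ∠PDV = 53°  [UQ∥DP, corresponding at U]

∠PDV = 53°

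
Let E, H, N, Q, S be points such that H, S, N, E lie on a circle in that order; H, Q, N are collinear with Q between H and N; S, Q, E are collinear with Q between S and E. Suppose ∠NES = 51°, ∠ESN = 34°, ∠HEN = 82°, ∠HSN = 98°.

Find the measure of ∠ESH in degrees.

1. ∠EHN = 34°  [same arc NE]
2. ∠ENH = 64°  [△HNE]
3. ∠ESH = 64°  [same arc HE]

∠ESH = 64°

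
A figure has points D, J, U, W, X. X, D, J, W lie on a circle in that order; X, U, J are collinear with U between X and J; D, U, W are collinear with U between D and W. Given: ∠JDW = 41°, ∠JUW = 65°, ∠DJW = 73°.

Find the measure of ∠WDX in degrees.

1. ∠DWJ = 66°  [△DJW]
2. ∠DUX = 65°  [vertical angles at U]
3. ∠DXJ = 66°  [same arc DJ]
4. ∠WDX = 49°  [△XUD]

∠WDX = 49°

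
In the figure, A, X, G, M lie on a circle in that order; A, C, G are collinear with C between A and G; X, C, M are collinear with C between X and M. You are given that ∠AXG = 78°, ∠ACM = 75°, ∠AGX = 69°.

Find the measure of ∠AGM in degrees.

∠AGM = 42°

1. ∠GAX = 33°  [△AXG]
2. ∠GCM = 105°  [linear pair at C on AG]
3. ∠GMX = 33°  [same arc XG]
4. ∠AGM = 42°  [△GCM]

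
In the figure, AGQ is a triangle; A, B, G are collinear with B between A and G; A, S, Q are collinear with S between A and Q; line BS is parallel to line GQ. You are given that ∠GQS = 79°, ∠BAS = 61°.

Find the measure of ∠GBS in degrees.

1. ∠AQG = 79°  [S on ray QA]
2. ∠GAQ = 61°  [B on AG, S on AQ]
3. ∠AGQ = 40°  [△AGQ]
4. ∠ABS = 40°  [BS∥GQ, corresponding at B]
5. ∠GBS = 140°  [linear pair at B on AG]

∠GBS = 140°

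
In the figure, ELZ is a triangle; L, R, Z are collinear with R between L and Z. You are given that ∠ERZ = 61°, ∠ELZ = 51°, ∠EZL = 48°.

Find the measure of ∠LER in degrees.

∠LER = 10°

1. ∠ERL = 119°  [linear pair at R on LZ]
2. ∠ELR = 51°  [R on ray LZ]
3. ∠LER = 10°  [△ELR]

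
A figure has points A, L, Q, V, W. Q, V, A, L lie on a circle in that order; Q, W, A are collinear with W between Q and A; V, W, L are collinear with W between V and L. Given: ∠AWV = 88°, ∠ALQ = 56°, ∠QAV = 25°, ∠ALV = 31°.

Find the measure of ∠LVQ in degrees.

1. ∠QWV = 92°  [linear pair at W on QA]
2. ∠AVQ = 124°  [cyclic QVAL, opposite ∠V+∠L]
3. ∠AQV = 31°  [△QVA]
4. ∠LVQ = 57°  [△QWV]

∠LVQ = 57°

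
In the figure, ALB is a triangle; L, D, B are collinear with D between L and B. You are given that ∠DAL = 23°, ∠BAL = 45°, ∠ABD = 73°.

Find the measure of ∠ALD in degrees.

1. ∠ABL = 73°  [D on ray BL]
2. ∠ALB = 62°  [△ALB]
3. ∠ALD = 62°  [D on ray LB]

∠ALD = 62°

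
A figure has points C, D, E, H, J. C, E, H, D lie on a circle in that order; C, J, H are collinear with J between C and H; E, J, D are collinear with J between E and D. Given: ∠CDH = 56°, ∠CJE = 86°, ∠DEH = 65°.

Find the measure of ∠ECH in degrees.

1. ∠CEH = 124°  [cyclic CEHD, opposite ∠E+∠D]
2. ∠EJH = 94°  [linear pair at J on CH]
3. ∠CHE = 21°  [△EJH]
4. ∠ECH = 35°  [△CEH]

∠ECH = 35°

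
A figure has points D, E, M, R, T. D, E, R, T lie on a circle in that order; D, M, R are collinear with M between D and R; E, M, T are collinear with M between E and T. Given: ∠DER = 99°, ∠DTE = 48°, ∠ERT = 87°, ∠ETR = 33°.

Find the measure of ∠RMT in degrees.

∠RMT = 108°

1. ∠EDT = 93°  [cyclic DERT, opposite ∠D+∠R]
2. ∠EDR = 33°  [same arc ER]
3. ∠DET = 39°  [△DET]
4. ∠DME = 108°  [△DME]
5. ∠RMT = 108°  [vertical angles at M]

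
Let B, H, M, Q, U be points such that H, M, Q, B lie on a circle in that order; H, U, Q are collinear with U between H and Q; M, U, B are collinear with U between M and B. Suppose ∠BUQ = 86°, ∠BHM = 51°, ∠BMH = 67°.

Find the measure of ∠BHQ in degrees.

∠BHQ = 24°

1. ∠BUH = 94°  [linear pair at U on HQ]
2. ∠HBM = 62°  [△HMB]
3. ∠BHQ = 24°  [△HUB]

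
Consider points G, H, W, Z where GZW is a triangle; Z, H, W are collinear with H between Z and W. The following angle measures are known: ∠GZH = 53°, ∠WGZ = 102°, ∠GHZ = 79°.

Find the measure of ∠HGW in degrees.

∠HGW = 54°

1. ∠GZW = 53°  [H on ray ZW]
2. ∠GWZ = 25°  [△GZW]
3. ∠GHW = 101°  [linear pair at H on ZW]
4. ∠GWH = 25°  [H on ray WZ]
5. ∠HGW = 54°  [△GHW]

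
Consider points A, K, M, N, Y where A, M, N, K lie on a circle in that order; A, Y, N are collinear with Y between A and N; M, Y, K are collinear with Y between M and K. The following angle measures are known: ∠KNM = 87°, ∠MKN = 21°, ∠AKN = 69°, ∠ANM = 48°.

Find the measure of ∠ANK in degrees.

1. ∠KAM = 93°  [cyclic AMNK, opposite ∠A+∠N]
2. ∠AKM = 48°  [same arc AM]
3. ∠AMK = 39°  [△AMK]
4. ∠ANK = 39°  [same arc AK]

∠ANK = 39°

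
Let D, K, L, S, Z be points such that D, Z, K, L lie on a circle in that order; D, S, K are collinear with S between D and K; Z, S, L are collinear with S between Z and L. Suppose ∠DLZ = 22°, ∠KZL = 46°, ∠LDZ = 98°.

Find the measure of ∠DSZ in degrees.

1. ∠DKZ = 22°  [same arc DZ]
2. ∠KSZ = 112°  [△ZSK]
3. ∠DSZ = 68°  [linear pair at S on DK]

∠DSZ = 68°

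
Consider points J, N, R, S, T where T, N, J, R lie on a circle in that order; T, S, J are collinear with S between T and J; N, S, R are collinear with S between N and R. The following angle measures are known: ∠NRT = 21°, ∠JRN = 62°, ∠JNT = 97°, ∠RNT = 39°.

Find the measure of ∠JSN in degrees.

∠JSN = 101°

1. ∠JTN = 62°  [same arc NJ]
2. ∠NST = 79°  [△TSN]
3. ∠JSN = 101°  [linear pair at S on TJ]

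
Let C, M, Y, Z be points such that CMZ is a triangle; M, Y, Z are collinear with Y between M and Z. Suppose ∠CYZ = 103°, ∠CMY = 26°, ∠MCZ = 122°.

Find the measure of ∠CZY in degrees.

1. ∠CMZ = 26°  [Y on ray MZ]
2. ∠CZM = 32°  [△CMZ]
3. ∠CZY = 32°  [Y on ray ZM]

∠CZY = 32°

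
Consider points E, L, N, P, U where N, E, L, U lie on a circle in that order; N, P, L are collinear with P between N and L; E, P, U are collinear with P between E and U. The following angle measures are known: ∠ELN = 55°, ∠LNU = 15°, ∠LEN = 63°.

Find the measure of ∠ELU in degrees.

∠ELU = 103°

1. ∠ENL = 62°  [△NEL]
2. ∠LEU = 15°  [same arc LU]
3. ∠EUL = 62°  [same arc EL]
4. ∠ELU = 103°  [△ELU]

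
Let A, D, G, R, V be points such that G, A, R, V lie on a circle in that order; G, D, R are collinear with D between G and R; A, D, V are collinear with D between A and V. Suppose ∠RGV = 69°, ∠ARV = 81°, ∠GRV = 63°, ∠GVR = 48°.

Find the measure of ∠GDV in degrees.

1. ∠RAV = 69°  [same arc RV]
2. ∠AVR = 30°  [△ARV]
3. ∠RDV = 87°  [△RDV]
4. ∠GDV = 93°  [linear pair at D on GR]

∠GDV = 93°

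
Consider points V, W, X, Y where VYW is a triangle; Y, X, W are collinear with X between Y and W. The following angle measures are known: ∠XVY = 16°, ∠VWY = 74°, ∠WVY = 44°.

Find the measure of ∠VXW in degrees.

∠VXW = 78°

1. ∠VYW = 62°  [△VYW]
2. ∠VYX = 62°  [X on ray YW]
3. ∠VXY = 102°  [△VYX]
4. ∠VXW = 78°  [linear pair at X on YW]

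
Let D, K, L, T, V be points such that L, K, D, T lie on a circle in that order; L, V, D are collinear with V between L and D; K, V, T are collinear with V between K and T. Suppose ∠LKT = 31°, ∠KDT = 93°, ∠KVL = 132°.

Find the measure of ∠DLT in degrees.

∠DLT = 70°

1. ∠KLT = 87°  [cyclic LKDT, opposite ∠L+∠D]
2. ∠DVT = 132°  [vertical angles at V]
3. ∠KTL = 62°  [△LKT]
4. ∠LVT = 48°  [linear pair at V on LD]
5. ∠DLT = 70°  [△LVT]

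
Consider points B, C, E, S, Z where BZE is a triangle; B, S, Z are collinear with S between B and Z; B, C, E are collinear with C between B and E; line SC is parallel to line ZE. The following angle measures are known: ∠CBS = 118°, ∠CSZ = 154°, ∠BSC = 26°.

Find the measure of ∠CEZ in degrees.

∠CEZ = 36°

1. ∠BCS = 36°  [△BSC]
2. ∠ECS = 144°  [linear pair at C on BE]
3. ∠CEZ = 36°  [SC∥ZE, co-interior at E–C]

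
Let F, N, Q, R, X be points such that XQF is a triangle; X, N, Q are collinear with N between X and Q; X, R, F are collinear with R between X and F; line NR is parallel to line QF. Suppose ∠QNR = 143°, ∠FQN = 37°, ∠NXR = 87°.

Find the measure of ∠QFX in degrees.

∠QFX = 56°

1. ∠FQX = 37°  [N on ray QX]
2. ∠FXQ = 87°  [N on XQ, R on XF]
3. ∠QFX = 56°  [△XQF]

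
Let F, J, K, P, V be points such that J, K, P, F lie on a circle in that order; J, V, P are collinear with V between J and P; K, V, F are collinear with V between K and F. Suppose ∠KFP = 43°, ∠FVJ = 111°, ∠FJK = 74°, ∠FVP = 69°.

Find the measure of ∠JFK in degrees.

∠JFK = 38°

1. ∠KJP = 43°  [same arc KP]
2. ∠JVK = 69°  [vertical angles at V]
3. ∠FKJ = 68°  [△JVK]
4. ∠JFK = 38°  [△JKF]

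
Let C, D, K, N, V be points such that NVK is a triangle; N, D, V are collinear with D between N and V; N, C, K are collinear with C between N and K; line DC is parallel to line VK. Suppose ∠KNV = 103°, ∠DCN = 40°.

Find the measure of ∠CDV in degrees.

∠CDV = 143°

1. ∠CND = 103°  [D on NV, C on NK]
2. ∠CDN = 37°  [△NDC]
3. ∠CDV = 143°  [linear pair at D on NV]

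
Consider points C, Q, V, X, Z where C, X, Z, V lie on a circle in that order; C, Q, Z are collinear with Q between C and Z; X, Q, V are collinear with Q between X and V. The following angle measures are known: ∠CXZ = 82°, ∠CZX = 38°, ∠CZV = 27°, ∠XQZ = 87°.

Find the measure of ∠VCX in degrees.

1. ∠CVX = 38°  [same arc CX]
2. ∠CXV = 27°  [same arc CV]
3. ∠VCX = 115°  [△CXV]

∠VCX = 115°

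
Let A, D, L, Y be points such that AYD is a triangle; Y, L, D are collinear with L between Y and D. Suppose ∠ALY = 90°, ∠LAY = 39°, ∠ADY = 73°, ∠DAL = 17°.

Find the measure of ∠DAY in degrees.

1. ∠AYL = 51°  [△AYL]
2. ∠AYD = 51°  [L on ray YD]
3. ∠DAY = 56°  [△AYD]

∠DAY = 56°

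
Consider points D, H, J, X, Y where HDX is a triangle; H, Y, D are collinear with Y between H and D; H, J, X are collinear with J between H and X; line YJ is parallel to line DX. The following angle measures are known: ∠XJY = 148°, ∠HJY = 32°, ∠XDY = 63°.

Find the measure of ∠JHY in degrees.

1. ∠DXH = 32°  [YJ∥DX, corresponding at J]
2. ∠HDX = 63°  [Y on ray DH]
3. ∠DHX = 85°  [△HDX]
4. ∠JHY = 85°  [Y on HD, J on HX]

∠JHY = 85°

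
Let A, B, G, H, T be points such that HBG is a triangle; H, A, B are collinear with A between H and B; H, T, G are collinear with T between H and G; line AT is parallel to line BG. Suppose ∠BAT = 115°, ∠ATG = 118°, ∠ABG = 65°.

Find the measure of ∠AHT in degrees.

∠AHT = 53°

1. ∠HAT = 65°  [linear pair at A on HB]
2. ∠ATH = 62°  [linear pair at T on HG]
3. ∠AHT = 53°  [△HAT]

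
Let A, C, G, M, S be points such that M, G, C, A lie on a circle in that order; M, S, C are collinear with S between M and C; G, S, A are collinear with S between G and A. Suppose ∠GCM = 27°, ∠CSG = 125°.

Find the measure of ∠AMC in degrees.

∠AMC = 28°

1. ∠GAM = 27°  [same arc MG]
2. ∠ASM = 125°  [vertical angles at S]
3. ∠AMC = 28°  [△MSA]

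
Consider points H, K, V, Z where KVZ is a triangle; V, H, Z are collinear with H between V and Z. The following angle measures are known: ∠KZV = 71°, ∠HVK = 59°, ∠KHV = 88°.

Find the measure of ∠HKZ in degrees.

1. ∠HZK = 71°  [H on ray ZV]
2. ∠KHZ = 92°  [linear pair at H on VZ]
3. ∠HKZ = 17°  [△KHZ]

∠HKZ = 17°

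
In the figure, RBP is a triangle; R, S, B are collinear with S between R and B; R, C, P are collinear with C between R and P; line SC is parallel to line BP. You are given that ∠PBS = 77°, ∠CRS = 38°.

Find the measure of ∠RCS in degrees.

∠RCS = 65°

1. ∠PBR = 77°  [S on ray BR]
2. ∠BRP = 38°  [S on RB, C on RP]
3. ∠BPR = 65°  [△RBP]
4. ∠RCS = 65°  [SC∥BP, corresponding at C]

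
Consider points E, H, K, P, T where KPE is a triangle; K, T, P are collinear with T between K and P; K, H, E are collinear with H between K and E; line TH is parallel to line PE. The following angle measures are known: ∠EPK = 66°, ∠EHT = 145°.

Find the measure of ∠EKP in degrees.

1. ∠HTK = 66°  [TH∥PE, corresponding at T]
2. ∠KHT = 35°  [linear pair at H on KE]
3. ∠HKT = 79°  [△KTH]
4. ∠EKP = 79°  [T on KP, H on KE]

∠EKP = 79°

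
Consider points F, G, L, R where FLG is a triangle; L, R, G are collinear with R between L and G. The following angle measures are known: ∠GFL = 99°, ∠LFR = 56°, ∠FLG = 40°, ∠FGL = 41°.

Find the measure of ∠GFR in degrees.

∠GFR = 43°

1. ∠FLR = 40°  [R on ray LG]
2. ∠FGR = 41°  [R on ray GL]
3. ∠FRL = 84°  [△FLR]
4. ∠FRG = 96°  [linear pair at R on LG]
5. ∠GFR = 43°  [△FRG]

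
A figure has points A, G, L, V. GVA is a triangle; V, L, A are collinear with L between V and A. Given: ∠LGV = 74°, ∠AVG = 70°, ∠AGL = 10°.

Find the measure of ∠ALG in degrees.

∠ALG = 144°

1. ∠GVL = 70°  [L on ray VA]
2. ∠GLV = 36°  [△GVL]
3. ∠ALG = 144°  [linear pair at L on VA]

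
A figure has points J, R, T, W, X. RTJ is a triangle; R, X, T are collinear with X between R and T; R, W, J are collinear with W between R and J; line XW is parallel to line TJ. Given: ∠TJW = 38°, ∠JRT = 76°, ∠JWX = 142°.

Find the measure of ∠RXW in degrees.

∠RXW = 66°

1. ∠RJT = 38°  [W on ray JR]
2. ∠JTR = 66°  [△RTJ]
3. ∠RXW = 66°  [XW∥TJ, corresponding at X]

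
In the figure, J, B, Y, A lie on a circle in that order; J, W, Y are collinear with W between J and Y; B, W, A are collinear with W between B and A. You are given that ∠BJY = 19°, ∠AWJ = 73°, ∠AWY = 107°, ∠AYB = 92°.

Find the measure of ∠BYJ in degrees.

1. ∠BAY = 19°  [same arc BY]
2. ∠BWY = 73°  [vertical angles at W]
3. ∠ABY = 69°  [△BYA]
4. ∠BYJ = 38°  [△BWY]

∠BYJ = 38°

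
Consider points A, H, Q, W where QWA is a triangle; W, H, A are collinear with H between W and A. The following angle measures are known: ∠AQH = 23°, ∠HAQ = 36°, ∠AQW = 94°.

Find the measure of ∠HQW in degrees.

1. ∠AHQ = 121°  [△QHA]
2. ∠QAW = 36°  [H on ray AW]
3. ∠AWQ = 50°  [△QWA]
4. ∠QHW = 59°  [linear pair at H on WA]
5. ∠HWQ = 50°  [H on ray WA]
6. ∠HQW = 71°  [△QWH]

∠HQW = 71°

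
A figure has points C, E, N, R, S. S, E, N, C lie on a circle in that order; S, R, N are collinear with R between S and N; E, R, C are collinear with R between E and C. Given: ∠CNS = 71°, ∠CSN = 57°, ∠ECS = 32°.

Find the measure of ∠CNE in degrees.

∠CNE = 103°

1. ∠CES = 71°  [same arc SC]
2. ∠CSE = 77°  [△SEC]
3. ∠CNE = 103°  [cyclic SENC, opposite ∠S+∠N]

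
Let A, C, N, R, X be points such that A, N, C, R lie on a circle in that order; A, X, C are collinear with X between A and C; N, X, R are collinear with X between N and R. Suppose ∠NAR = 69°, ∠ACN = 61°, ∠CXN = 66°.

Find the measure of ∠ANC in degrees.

1. ∠ARN = 61°  [same arc AN]
2. ∠AXN = 114°  [linear pair at X on AC]
3. ∠ANR = 50°  [△ANR]
4. ∠CAN = 16°  [△AXN]
5. ∠ANC = 103°  [△ANC]

∠ANC = 103°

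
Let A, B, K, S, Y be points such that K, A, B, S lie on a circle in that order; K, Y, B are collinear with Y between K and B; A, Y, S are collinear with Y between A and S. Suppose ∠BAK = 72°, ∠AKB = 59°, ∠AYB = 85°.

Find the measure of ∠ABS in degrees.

1. ∠ABK = 49°  [△KAB]
2. ∠ASB = 59°  [same arc AB]
3. ∠BAS = 46°  [△AYB]
4. ∠ABS = 75°  [△ABS]

∠ABS = 75°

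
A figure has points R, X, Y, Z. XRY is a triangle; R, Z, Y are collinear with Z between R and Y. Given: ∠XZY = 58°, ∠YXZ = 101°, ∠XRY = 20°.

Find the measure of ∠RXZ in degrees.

∠RXZ = 38°

1. ∠RZX = 122°  [linear pair at Z on RY]
2. ∠XRZ = 20°  [Z on ray RY]
3. ∠RXZ = 38°  [△XRZ]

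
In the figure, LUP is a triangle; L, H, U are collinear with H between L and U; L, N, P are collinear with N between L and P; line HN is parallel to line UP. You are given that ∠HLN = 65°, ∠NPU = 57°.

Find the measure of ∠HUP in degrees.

∠HUP = 58°

1. ∠PLU = 65°  [H on LU, N on LP]
2. ∠LPU = 57°  [N on ray PL]
3. ∠LUP = 58°  [△LUP]
4. ∠HUP = 58°  [H on ray UL]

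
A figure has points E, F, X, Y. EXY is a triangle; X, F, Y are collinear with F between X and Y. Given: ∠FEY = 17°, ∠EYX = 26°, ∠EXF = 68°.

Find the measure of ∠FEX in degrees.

1. ∠EYF = 26°  [F on ray YX]
2. ∠EFY = 137°  [△EFY]
3. ∠EFX = 43°  [linear pair at F on XY]
4. ∠FEX = 69°  [△EXF]

∠FEX = 69°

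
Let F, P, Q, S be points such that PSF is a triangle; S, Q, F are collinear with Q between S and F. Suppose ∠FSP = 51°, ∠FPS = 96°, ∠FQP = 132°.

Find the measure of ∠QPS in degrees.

1. ∠PSQ = 51°  [Q on ray SF]
2. ∠PQS = 48°  [linear pair at Q on SF]
3. ∠QPS = 81°  [△PSQ]

∠QPS = 81°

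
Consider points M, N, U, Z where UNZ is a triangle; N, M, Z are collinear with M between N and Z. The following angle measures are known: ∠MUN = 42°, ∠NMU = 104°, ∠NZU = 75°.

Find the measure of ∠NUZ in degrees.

1. ∠MNU = 34°  [△UNM]
2. ∠UNZ = 34°  [M on ray NZ]
3. ∠NUZ = 71°  [△UNZ]

∠NUZ = 71°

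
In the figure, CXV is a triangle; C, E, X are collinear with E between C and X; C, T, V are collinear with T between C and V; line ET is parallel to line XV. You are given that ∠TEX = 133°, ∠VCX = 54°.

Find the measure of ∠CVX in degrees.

∠CVX = 79°

1. ∠CET = 47°  [linear pair at E on CX]
2. ∠ECT = 54°  [E on CX, T on CV]
3. ∠CTE = 79°  [△CET]
4. ∠CVX = 79°  [ET∥XV, corresponding at T]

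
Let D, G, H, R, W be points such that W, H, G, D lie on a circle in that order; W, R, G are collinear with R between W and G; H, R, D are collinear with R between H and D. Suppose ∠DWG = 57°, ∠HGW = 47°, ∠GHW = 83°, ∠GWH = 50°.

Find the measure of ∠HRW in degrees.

∠HRW = 104°

1. ∠DHG = 57°  [same arc GD]
2. ∠GRH = 76°  [△HRG]
3. ∠HRW = 104°  [linear pair at R on WG]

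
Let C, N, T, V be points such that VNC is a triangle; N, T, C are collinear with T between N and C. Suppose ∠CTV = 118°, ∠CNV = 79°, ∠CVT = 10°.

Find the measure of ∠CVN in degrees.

1. ∠TCV = 52°  [△VTC]
2. ∠NCV = 52°  [T on ray CN]
3. ∠CVN = 49°  [△VNC]

∠CVN = 49°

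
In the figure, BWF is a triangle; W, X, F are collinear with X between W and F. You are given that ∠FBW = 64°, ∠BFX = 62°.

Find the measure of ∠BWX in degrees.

1. ∠BFW = 62°  [X on ray FW]
2. ∠BWF = 54°  [△BWF]
3. ∠BWX = 54°  [X on ray WF]

∠BWX = 54°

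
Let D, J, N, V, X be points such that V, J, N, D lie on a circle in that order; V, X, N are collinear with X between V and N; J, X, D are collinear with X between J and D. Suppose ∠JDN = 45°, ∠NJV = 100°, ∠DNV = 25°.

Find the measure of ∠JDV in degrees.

1. ∠JVN = 45°  [same arc JN]
2. ∠JNV = 35°  [△VJN]
3. ∠JDV = 35°  [same arc VJ]

∠JDV = 35°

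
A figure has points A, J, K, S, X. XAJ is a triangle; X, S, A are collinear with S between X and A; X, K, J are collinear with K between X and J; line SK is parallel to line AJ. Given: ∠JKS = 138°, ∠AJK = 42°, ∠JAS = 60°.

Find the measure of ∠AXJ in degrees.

1. ∠AJX = 42°  [K on ray JX]
2. ∠JAX = 60°  [S on ray AX]
3. ∠AXJ = 78°  [△XAJ]

∠AXJ = 78°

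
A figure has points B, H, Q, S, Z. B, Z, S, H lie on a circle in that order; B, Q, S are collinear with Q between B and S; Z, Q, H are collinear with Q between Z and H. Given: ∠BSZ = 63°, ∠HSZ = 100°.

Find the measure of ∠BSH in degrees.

1. ∠BHZ = 63°  [same arc BZ]
2. ∠HBZ = 80°  [cyclic BZSH, opposite ∠B+∠S]
3. ∠BZH = 37°  [△BZH]
4. ∠BSH = 37°  [same arc BH]

∠BSH = 37°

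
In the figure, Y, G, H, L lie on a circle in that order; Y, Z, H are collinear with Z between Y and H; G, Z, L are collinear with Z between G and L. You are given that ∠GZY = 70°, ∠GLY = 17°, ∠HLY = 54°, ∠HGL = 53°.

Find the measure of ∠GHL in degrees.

∠GHL = 90°

1. ∠GHY = 17°  [same arc YG]
2. ∠HGY = 126°  [cyclic YGHL, opposite ∠G+∠L]
3. ∠GYH = 37°  [△YGH]
4. ∠GLH = 37°  [same arc GH]
5. ∠GHL = 90°  [△GHL]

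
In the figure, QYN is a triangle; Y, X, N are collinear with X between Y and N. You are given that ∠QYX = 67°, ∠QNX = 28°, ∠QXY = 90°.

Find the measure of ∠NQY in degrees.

∠NQY = 85°

1. ∠NYQ = 67°  [X on ray YN]
2. ∠QNY = 28°  [X on ray NY]
3. ∠NQY = 85°  [△QYN]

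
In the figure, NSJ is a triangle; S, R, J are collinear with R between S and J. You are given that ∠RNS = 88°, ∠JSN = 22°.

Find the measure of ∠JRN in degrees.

∠JRN = 110°

1. ∠NSR = 22°  [R on ray SJ]
2. ∠NRS = 70°  [△NSR]
3. ∠JRN = 110°  [linear pair at R on SJ]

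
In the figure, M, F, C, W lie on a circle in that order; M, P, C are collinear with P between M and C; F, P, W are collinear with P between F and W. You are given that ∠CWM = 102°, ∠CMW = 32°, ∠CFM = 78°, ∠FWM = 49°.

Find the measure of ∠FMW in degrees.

1. ∠MCW = 46°  [△MCW]
2. ∠MFW = 46°  [same arc MW]
3. ∠FMW = 85°  [△MFW]

∠FMW = 85°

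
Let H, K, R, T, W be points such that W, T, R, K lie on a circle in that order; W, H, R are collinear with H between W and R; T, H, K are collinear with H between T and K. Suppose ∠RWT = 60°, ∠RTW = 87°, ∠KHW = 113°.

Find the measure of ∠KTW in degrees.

∠KTW = 53°

1. ∠RKT = 60°  [same arc TR]
2. ∠KHR = 67°  [linear pair at H on WR]
3. ∠KRW = 53°  [△RHK]
4. ∠KTW = 53°  [same arc WK]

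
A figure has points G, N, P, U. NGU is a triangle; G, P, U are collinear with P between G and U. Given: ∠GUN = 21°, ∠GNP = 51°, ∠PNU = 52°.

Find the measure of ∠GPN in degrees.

1. ∠NUP = 21°  [P on ray UG]
2. ∠NPU = 107°  [△NPU]
3. ∠GPN = 73°  [linear pair at P on GU]

∠GPN = 73°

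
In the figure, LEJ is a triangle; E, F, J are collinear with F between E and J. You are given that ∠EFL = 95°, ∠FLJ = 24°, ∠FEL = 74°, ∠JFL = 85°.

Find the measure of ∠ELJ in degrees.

∠ELJ = 35°

1. ∠FJL = 71°  [△LFJ]
2. ∠JEL = 74°  [F on ray EJ]
3. ∠EJL = 71°  [F on ray JE]
4. ∠ELJ = 35°  [△LEJ]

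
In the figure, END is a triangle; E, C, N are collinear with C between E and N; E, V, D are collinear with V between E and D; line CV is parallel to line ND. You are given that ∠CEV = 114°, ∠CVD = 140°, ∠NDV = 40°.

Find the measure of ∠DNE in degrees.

∠DNE = 26°

1. ∠DEN = 114°  [C on EN, V on ED]
2. ∠EDN = 40°  [V on ray DE]
3. ∠DNE = 26°  [△END]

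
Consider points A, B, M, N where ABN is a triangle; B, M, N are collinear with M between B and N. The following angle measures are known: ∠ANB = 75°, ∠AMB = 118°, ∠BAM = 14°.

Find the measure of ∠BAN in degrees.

1. ∠ABM = 48°  [△ABM]
2. ∠ABN = 48°  [M on ray BN]
3. ∠BAN = 57°  [△ABN]

∠BAN = 57°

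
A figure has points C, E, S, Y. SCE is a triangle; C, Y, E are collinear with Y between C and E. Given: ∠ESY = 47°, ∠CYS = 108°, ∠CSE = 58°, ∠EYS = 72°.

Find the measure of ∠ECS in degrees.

∠ECS = 61°

1. ∠SEY = 61°  [△SYE]
2. ∠CES = 61°  [Y on ray EC]
3. ∠ECS = 61°  [△SCE]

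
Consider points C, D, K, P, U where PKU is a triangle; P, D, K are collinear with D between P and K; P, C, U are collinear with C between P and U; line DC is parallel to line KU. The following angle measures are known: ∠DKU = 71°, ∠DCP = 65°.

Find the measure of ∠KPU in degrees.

1. ∠PKU = 71°  [D on ray KP]
2. ∠KUP = 65°  [DC∥KU, corresponding at C]
3. ∠KPU = 44°  [△PKU]

∠KPU = 44°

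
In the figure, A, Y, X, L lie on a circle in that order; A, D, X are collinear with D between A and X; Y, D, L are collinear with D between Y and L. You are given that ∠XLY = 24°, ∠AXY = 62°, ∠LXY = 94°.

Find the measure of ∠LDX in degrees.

1. ∠LYX = 62°  [△YXL]
2. ∠ALY = 62°  [same arc AY]
3. ∠LAX = 62°  [same arc XL]
4. ∠ADL = 56°  [△ADL]
5. ∠LDX = 124°  [linear pair at D on AX]

∠LDX = 124°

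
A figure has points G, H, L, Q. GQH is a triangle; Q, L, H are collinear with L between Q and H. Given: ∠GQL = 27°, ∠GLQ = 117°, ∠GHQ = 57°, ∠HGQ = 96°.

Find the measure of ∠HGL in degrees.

1. ∠GLH = 63°  [linear pair at L on QH]
2. ∠GHL = 57°  [L on ray HQ]
3. ∠HGL = 60°  [△GLH]

∠HGL = 60°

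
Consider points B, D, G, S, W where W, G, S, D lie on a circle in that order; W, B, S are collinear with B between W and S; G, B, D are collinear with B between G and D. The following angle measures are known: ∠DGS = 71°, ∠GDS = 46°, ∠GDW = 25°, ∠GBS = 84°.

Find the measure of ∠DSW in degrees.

1. ∠GWS = 46°  [same arc GS]
2. ∠GBW = 96°  [linear pair at B on WS]
3. ∠DGW = 38°  [△WBG]
4. ∠DSW = 38°  [same arc WD]

∠DSW = 38°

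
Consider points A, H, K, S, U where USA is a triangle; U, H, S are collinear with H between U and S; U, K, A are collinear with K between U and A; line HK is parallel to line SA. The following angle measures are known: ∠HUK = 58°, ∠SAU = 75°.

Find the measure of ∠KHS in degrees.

∠KHS = 133°

1. ∠AUS = 58°  [H on US, K on UA]
2. ∠ASU = 47°  [△USA]
3. ∠KHU = 47°  [HK∥SA, corresponding at H]
4. ∠KHS = 133°  [linear pair at H on US]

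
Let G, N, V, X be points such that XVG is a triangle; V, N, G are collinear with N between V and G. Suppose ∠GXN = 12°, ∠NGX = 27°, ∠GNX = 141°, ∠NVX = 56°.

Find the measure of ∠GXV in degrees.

1. ∠VGX = 27°  [N on ray GV]
2. ∠GVX = 56°  [N on ray VG]
3. ∠GXV = 97°  [△XVG]

∠GXV = 97°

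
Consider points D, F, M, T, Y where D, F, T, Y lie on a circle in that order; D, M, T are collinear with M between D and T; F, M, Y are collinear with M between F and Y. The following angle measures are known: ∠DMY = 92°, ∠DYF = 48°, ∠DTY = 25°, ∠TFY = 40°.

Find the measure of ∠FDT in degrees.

1. ∠FMT = 92°  [vertical angles at M]
2. ∠DFY = 25°  [same arc DY]
3. ∠DMF = 88°  [linear pair at M on DT]
4. ∠FDT = 67°  [△DMF]

∠FDT = 67°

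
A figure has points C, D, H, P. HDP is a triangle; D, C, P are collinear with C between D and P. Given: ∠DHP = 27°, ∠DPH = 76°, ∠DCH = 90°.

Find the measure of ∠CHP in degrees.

1. ∠CPH = 76°  [C on ray PD]
2. ∠HCP = 90°  [linear pair at C on DP]
3. ∠CHP = 14°  [△HCP]

∠CHP = 14°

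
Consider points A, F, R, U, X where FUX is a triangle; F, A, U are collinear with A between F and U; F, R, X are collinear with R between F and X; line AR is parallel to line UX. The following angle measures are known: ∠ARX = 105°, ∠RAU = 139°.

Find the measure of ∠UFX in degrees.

1. ∠ARF = 75°  [linear pair at R on FX]
2. ∠FAR = 41°  [linear pair at A on FU]
3. ∠AFR = 64°  [△FAR]
4. ∠UFX = 64°  [A on FU, R on FX]

∠UFX = 64°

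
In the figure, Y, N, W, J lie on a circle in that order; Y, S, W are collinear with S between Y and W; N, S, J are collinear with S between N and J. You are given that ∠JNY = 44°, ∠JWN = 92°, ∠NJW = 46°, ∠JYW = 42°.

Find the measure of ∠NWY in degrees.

1. ∠JYN = 88°  [cyclic YNWJ, opposite ∠Y+∠W]
2. ∠NJY = 48°  [△YNJ]
3. ∠NWY = 48°  [same arc YN]

∠NWY = 48°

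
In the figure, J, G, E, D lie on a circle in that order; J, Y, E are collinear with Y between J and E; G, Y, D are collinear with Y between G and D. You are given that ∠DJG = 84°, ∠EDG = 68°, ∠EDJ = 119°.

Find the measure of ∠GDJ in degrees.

1. ∠EJG = 68°  [same arc GE]
2. ∠EGJ = 61°  [cyclic JGED, opposite ∠G+∠D]
3. ∠GEJ = 51°  [△JGE]
4. ∠GDJ = 51°  [same arc JG]

∠GDJ = 51°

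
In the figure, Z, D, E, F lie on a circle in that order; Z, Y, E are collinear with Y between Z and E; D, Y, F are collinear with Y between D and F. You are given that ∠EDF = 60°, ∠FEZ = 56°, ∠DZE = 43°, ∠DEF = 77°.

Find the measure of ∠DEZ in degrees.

1. ∠FDZ = 56°  [same arc ZF]
2. ∠DZF = 103°  [cyclic ZDEF, opposite ∠Z+∠E]
3. ∠DFZ = 21°  [△ZDF]
4. ∠DEZ = 21°  [same arc ZD]

∠DEZ = 21°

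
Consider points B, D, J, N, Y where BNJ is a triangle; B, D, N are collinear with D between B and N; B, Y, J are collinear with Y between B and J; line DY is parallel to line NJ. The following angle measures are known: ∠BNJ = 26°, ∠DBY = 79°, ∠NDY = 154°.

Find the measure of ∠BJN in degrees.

1. ∠BDY = 26°  [DY∥NJ, corresponding at D]
2. ∠BYD = 75°  [△BDY]
3. ∠BJN = 75°  [DY∥NJ, corresponding at Y]

∠BJN = 75°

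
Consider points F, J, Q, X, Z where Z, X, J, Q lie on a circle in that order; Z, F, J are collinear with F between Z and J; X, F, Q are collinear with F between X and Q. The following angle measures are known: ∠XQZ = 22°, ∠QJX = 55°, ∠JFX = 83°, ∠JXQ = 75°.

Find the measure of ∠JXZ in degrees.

1. ∠XJZ = 22°  [same arc ZX]
2. ∠JQX = 50°  [△XJQ]
3. ∠JZX = 50°  [same arc XJ]
4. ∠JXZ = 108°  [△ZXJ]

∠JXZ = 108°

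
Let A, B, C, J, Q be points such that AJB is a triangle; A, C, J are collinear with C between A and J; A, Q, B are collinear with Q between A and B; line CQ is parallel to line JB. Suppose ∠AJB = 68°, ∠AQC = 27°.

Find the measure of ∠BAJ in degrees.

∠BAJ = 85°

1. ∠ACQ = 68°  [CQ∥JB, corresponding at C]
2. ∠CAQ = 85°  [△ACQ]
3. ∠BAJ = 85°  [C on AJ, Q on AB]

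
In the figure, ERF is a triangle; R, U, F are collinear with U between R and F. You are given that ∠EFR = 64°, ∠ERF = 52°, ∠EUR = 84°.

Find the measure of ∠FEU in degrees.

∠FEU = 20°

1. ∠EFU = 64°  [U on ray FR]
2. ∠EUF = 96°  [linear pair at U on RF]
3. ∠FEU = 20°  [△EUF]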